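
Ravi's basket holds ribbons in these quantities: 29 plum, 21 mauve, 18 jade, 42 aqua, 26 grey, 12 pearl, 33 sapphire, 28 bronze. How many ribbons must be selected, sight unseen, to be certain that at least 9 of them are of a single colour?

65

An adversary could hand out at most 8 ribbons per colour: 8 + 8 + 8 + 8 + 8 + 8 + 8 + 8 = 64 ribbons and still no colour has 9.
Pigeonhole: one more ribbon lands in a colour already at 8, so 65 draws are enough and 64 are not.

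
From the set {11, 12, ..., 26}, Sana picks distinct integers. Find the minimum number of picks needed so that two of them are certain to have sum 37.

9

Two chosen integers sum to 37 exactly when both halves of some pair {x, 37−x} with 11 ≤ x ≤ 37−x ≤ 26 are chosen — 8 such pairs.
Every element belongs to one of those pairs, so the worst case picks one from each: 8 integers.
Pigeonhole: the 9th integer has to be the second member of some pair, so 8 + 1 = 9.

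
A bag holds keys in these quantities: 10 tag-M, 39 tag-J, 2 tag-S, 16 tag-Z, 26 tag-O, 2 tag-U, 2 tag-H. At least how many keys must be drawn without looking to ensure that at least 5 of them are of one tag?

23

Pigeonhole: the 7 tags are the holes; the keys drawn are the pigeons.
To avoid 5 of any one tag, the worst case takes at most 4 of each tag, or every key of a tag that has fewer than 4.
That gives 4 + 4 + 2 + 4 + 4 + 2 + 2 = 22 keys with no tag reaching 5.
The next key forces some tag to 5, so 22 + 1 = 23.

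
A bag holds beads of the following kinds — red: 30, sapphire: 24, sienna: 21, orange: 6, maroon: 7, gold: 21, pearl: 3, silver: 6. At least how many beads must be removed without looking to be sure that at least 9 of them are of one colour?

An adversary could hand out at most 8 beads per colour (4 colours run out sooner): 8 + 8 + 8 + 6 + 7 + 8 + 3 + 6 = 54 beads and still no colour has 9.
One more bead lands in a colour already at 8, so 55 draws are enough and 54 are not.

55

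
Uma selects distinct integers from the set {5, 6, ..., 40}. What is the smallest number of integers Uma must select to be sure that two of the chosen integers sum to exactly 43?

Two chosen integers sum to 43 exactly when both halves of some pair {x, 43−x} with 5 ≤ x ≤ 43−x ≤ 38 are chosen — 17 such pairs.
The remaining 2 elements (those with no distinct partner in range) can never complete a 43-sum, so the worst case takes all of them and one from each pair: 2 + 17 = 19.
The 20th integer has to be the second member of some pair, so 19 + 1 = 20.

20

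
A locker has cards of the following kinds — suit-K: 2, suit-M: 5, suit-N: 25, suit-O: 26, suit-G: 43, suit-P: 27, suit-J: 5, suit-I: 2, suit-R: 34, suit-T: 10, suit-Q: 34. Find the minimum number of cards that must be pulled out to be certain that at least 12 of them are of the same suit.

Pigeonhole: put each drawn card into a box by suit. The largest draw with every box below 12 takes min(count, 11) from each suit; suits with fewer than 11 contribute all they have.
Σ min(cᵢ, 11) = 2 + 5 + 11 + 11 + 11 + 11 + 5 + 2 + 11 + 10 + 11 = 90.
Draw number 90 + 1 = 91 must push one box to 12.

91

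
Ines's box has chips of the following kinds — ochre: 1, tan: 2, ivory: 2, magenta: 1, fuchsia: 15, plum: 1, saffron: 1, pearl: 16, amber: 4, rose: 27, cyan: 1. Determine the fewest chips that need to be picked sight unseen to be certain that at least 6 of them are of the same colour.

29

Pigeonhole: the 11 colours are the holes; the chips drawn are the pigeons.
To avoid 6 of any one colour, the worst case takes at most 5 of each colour, or every chip of a colour that has fewer than 5.
That gives 1 + 2 + 2 + 1 + 5 + 1 + 1 + 5 + 4 + 5 + 1 = 28 chips with no colour reaching 6.
The next chip forces some colour to 6, so 28 + 1 = 29.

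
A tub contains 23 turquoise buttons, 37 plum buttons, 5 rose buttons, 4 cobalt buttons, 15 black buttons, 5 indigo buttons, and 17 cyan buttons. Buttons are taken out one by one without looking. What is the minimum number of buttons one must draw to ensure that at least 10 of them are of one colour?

51

Pigeonhole: put each drawn button into a box by colour. The largest draw with every box below 10 takes min(count, 9) from each colour; colours with fewer than 9 contribute all they have.
Σ min(cᵢ, 9) = 9 + 9 + 5 + 4 + 9 + 5 + 9 = 50.
Draw number 50 + 1 = 51 must push one box to 10.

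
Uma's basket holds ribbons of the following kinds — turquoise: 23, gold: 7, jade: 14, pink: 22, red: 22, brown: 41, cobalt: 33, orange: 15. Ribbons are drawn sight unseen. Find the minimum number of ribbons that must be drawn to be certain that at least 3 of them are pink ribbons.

In the worst case for collecting pink ribbons, every non-pink ribbon comes out first.
There are 23 + 7 + 14 + 22 + 41 + 33 + 15 = 155 non-pink ribbons altogether.
After those, each further ribbon must be pink, so 155 + 3 = 158 draws guarantee 3 pink ribbons.

158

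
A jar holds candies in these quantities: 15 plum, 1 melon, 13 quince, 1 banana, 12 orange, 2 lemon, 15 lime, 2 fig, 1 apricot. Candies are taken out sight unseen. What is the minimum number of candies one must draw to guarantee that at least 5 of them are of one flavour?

Pigeonhole: the 9 flavours are the holes; the candies drawn are the pigeons.
To avoid 5 of any one flavour, the worst case takes at most 4 of each flavour, or every candy of a flavour that has fewer than 4.
That gives 4 + 1 + 4 + 1 + 4 + 2 + 4 + 2 + 1 = 23 candies with no flavour reaching 5.
The next candy forces some flavour to 5, so 23 + 1 = 24.

24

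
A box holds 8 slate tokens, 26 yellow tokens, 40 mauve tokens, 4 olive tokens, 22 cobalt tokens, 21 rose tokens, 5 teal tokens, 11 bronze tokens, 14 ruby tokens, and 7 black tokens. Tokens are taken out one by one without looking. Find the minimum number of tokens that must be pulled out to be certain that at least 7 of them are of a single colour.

By the pigeonhole principle, the 10 colours are the holes; the tokens drawn are the pigeons.
To avoid 7 of any one colour, the worst case takes at most 6 of each colour, or every token of a colour that has fewer than 6.
That gives 6 + 6 + 6 + 4 + 6 + 6 + 5 + 6 + 6 + 6 = 57 tokens with no colour reaching 7.
The next token forces some colour to 7, so 57 + 1 = 58.

58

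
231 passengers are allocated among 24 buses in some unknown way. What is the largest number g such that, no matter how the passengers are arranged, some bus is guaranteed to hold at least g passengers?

10

The 24 buses are the holes and the 231 passengers are the pigeons.
If every bus held at most 9 passengers, the total would be at most 24 × 9 = 216, which is less than 231.
So some bus holds at least ⌈231/24⌉ = 10 passengers.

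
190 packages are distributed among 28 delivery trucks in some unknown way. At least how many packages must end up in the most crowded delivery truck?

7

The 28 delivery trucks are the holes and the 190 packages are the pigeons.
If every delivery truck held at most 6 packages, the total would be at most 28 × 6 = 168, which is less than 190.
So some delivery truck holds at least ⌈190/28⌉ = 7 packages.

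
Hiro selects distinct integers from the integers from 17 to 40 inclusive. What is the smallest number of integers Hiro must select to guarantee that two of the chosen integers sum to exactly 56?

14

Group the elements by complementary pair {x, 56−x}: {17,39}, {18,38}, {19,37}, …, giving 11 two-element pairs, the single value 28 (it cannot pair with itself since the integers are distinct), and 1 integer whose partner 56−x falls outside [17,40].
Treating each of those 13 groups as a pigeonhole, one can pick one integer per group — 13 integers — with no two summing to 56.
The 14th integer lands in an occupied pair, forcing a sum of 56.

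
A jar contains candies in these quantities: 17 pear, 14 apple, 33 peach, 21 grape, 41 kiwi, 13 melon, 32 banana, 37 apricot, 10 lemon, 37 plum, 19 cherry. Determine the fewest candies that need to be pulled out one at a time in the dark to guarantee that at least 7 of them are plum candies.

In the worst case for collecting plum candies, every non-plum candy comes out first.
There are 17 + 14 + 33 + 21 + 41 + 13 + 32 + 37 + 10 + 19 = 237 non-plum candies altogether.
After those, each further candy must be plum, so 237 + 7 = 244 draws guarantee 7 plum candies.

244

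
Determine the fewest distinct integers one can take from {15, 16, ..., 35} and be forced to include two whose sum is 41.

16

Two chosen integers sum to 41 exactly when both halves of some pair {x, 41−x} with 15 ≤ x ≤ 41−x ≤ 26 are chosen — 6 such pairs.
The remaining 9 elements (those with no distinct partner in range) can never complete a 41-sum, so the worst case takes all of them and one from each pair: 9 + 6 = 15.
Pigeonhole: the 16th integer has to be the second member of some pair, so 15 + 1 = 16.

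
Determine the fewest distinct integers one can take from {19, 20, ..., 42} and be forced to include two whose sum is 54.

A set avoiding the sum 54 can contain at most one of each pair {x, 54−x}, plus the 8 elements whose complement lies outside the range or equal to its own complement.
The integers 27, …, 42 (16 of them) are such a set: any two sum to at least 27+28 = 55 > 54.
By pigeonhole, any 17th integer completes one of the 8 pairs, so 17 choices force a sum of 54.

17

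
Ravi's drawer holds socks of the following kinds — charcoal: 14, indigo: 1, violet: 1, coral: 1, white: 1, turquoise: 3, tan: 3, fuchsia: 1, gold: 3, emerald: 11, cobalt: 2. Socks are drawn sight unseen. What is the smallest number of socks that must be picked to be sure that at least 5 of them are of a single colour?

By the pigeonhole principle, the 11 colours are the holes; the socks drawn are the pigeons.
To avoid 5 of any one colour, the worst case takes at most 4 of each colour, or every sock of a colour that has fewer than 4.
That gives 4 + 1 + 1 + 1 + 1 + 3 + 3 + 1 + 3 + 4 + 2 = 24 socks with no colour reaching 5.
The next sock forces some colour to 5, so 24 + 1 = 25.

25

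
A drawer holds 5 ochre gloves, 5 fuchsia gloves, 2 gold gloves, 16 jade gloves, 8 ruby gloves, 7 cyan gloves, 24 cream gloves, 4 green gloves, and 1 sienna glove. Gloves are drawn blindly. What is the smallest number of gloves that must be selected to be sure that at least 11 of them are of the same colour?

An adversary could hand out at most 10 gloves per colour (7 colours run out sooner): 5 + 5 + 2 + 10 + 8 + 7 + 10 + 4 + 1 = 52 gloves and still no colour has 11.
One more glove lands in a colour already at 10, so 53 draws are enough and 52 are not.

53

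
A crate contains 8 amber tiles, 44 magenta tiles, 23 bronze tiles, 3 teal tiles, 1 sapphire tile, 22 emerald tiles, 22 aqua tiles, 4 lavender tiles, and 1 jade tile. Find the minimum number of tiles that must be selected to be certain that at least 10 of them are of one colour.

54

An adversary could hand out at most 9 tiles per colour (5 colours run out sooner): 8 + 9 + 9 + 3 + 1 + 9 + 9 + 4 + 1 = 53 tiles and still no colour has 10.
One more tile lands in a colour already at 9, so 54 draws are enough and 53 are not.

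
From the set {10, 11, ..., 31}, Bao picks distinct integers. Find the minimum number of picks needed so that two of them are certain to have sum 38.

A set avoiding the sum 38 can contain at most one of each pair {x, 38−x}, plus the 4 elements whose complement lies outside the range or equal to its own complement.
The integers 19, …, 31 (13 of them) are such a set: any two sum to at least 19+20 = 39 > 38.
By pigeonhole, any 14th integer completes one of the 9 pairs, so 14 choices force a sum of 38.

14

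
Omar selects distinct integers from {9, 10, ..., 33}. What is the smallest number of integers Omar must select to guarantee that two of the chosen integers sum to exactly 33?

18

A set avoiding the sum 33 can contain at most one of each pair {x, 33−x}, plus the 9 elements whose complement lies outside the range.
The integers 17, …, 33 (17 of them) are such a set: any two sum to at least 17+18 = 35 > 33.
Any 18th integer completes one of the 8 pairs, so 18 choices force a sum of 33.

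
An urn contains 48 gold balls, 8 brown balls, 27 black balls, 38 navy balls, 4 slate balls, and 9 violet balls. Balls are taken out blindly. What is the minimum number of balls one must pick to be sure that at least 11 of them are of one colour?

52

Pigeonhole: put each drawn ball into a box by colour. The largest draw with every box below 11 takes min(count, 10) from each colour; colours with fewer than 10 contribute all they have.
Σ min(cᵢ, 10) = 10 + 8 + 10 + 10 + 4 + 9 = 51.
Draw number 51 + 1 = 52 must push one box to 11.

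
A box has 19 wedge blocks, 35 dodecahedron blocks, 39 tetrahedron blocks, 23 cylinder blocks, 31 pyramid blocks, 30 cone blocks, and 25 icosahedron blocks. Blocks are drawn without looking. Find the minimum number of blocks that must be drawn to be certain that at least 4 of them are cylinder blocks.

183

In the worst case for collecting cylinder blocks, every non-cylinder block comes out first.
There are 19 + 35 + 39 + 31 + 30 + 25 = 179 non-cylinder blocks altogether.
After those, each further block must be cylinder, so 179 + 4 = 183 draws guarantee 4 cylinder blocks.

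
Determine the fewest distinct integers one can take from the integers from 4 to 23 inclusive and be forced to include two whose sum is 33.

A set avoiding the sum 33 can contain at most one of each pair {x, 33−x}, plus the 6 elements whose complement lies outside the range.
The integers 4, …, 16 (13 of them) are such a set: any two sum to at least 4+5 = 9 and at most 15+16 = 31 < 33.
By pigeonhole, any 14th integer completes one of the 7 pairs, so 14 choices force a sum of 33.

14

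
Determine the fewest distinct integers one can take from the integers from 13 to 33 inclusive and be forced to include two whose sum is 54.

A set avoiding the sum 54 can contain at most one of each pair {x, 54−x}, plus the 9 elements whose complement lies outside the range or equal to its own complement.
The integers 13, …, 27 (15 of them) are such a set: any two sum to at least 13+14 = 27 and at most 26+27 = 53 < 54.
Pigeonhole: any 16th integer completes one of the 6 pairs, so 16 choices force a sum of 54.

16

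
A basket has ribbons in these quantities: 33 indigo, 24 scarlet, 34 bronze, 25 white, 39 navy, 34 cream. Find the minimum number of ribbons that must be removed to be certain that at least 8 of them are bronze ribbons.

In the worst case for collecting bronze ribbons, every non-bronze ribbon comes out first.
There are 33 + 24 + 25 + 39 + 34 = 155 non-bronze ribbons altogether.
After those, each further ribbon must be bronze, so 155 + 8 = 163 draws guarantee 8 bronze ribbons.

163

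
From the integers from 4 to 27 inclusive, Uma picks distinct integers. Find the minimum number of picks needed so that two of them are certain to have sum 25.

16

Group the elements by complementary pair {x, 25−x}: {4,21}, {5,20}, {6,19}, …, giving 9 two-element pairs and 6 integers whose partner 25−x falls outside [4,27].
Treating each of those 15 groups as a pigeonhole, one can pick one integer per group — 15 integers — with no two summing to 25.
The 16th integer lands in an occupied pair, forcing a sum of 25.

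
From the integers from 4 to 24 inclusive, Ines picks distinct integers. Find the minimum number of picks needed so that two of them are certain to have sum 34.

Two chosen integers sum to 34 exactly when both halves of some pair {x, 34−x} with 10 ≤ x ≤ 34−x ≤ 24 are chosen — 7 such pairs.
The remaining 7 elements (those with no distinct partner in range) can never complete a 34-sum, so the worst case takes all of them and one from each pair: 7 + 7 = 14.
By pigeonhole, the 15th integer has to be the second member of some pair, so 14 + 1 = 15.

15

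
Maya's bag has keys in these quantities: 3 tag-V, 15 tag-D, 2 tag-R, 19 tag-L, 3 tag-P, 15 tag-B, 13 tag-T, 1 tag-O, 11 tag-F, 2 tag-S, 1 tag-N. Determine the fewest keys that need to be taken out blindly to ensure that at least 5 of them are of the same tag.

An adversary could hand out at most 4 keys per tag (6 tags run out sooner): 3 + 4 + 2 + 4 + 3 + 4 + 4 + 1 + 4 + 2 + 1 = 32 keys and still no tag has 5.
By pigeonhole, one more key lands in a tag already at 4, so 33 draws are enough and 32 are not.

33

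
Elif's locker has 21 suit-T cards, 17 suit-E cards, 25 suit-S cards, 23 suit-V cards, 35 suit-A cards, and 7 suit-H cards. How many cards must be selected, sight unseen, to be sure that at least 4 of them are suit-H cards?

125

In the worst case for collecting suit-H cards, every non-suit-H card comes out first.
There are 21 + 17 + 25 + 23 + 35 = 121 non-suit-H cards altogether.
After those, each further card must be suit-H, so 121 + 4 = 125 draws guarantee 4 suit-H cards.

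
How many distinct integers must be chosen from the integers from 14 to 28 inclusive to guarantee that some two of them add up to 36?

A set avoiding the sum 36 can contain at most one of each pair {x, 36−x}, plus the 7 elements whose complement lies outside the range or equal to its own complement.
The integers 18, …, 28 (11 of them) are such a set: any two sum to at least 18+19 = 37 > 36.
Pigeonhole: any 12th integer completes one of the 4 pairs, so 12 choices force a sum of 36.

12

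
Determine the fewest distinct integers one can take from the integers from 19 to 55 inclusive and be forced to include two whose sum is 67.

23

Two chosen integers sum to 67 exactly when both halves of some pair {x, 67−x} with 19 ≤ x ≤ 67−x ≤ 48 are chosen — 15 such pairs.
The remaining 7 elements (those with no distinct partner in range) can never complete a 67-sum, so the worst case takes all of them and one from each pair: 7 + 15 = 22.
By the pigeonhole principle, the 23rd integer has to be the second member of some pair, so 22 + 1 = 23.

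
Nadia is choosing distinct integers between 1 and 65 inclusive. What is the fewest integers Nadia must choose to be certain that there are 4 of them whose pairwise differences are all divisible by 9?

Integers whose pairwise differences are multiples of 9 are exactly those sharing a remainder mod 9. Pigeonhole: the 9 residue classes mod 9 are the pigeonholes.
With 27 integers one could put 3 in each residue class and have no class reach 4.
The 28th integer pushes some class to 4, so 9·3 + 1 = 28.

28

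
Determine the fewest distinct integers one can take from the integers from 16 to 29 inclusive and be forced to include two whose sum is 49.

10

A set avoiding the sum 49 can contain at most one of each pair {x, 49−x}, plus the 4 elements whose complement lies outside the range.
The integers 16, …, 24 (9 of them) are such a set: any two sum to at least 16+17 = 33 and at most 23+24 = 47 < 49.
By the pigeonhole principle, any 10th integer completes one of the 5 pairs, so 10 choices force a sum of 49.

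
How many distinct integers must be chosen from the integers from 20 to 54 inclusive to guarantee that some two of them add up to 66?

A set avoiding the sum 66 can contain at most one of each pair {x, 66−x}, plus the 9 elements whose complement lies outside the range or equal to its own complement.
The integers 33, …, 54 (22 of them) are such a set: any two sum to at least 33+34 = 67 > 66.
Any 23rd integer completes one of the 13 pairs, so 23 choices force a sum of 66.

23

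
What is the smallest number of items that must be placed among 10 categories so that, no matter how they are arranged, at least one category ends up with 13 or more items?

121

With 120 items one could put exactly 12 in each of the 10 categories, and no category would reach 13.
By pigeonhole, one more item must land in a category that already has 12, giving it 13.
So 10 × 12 + 1 = 121 items are required.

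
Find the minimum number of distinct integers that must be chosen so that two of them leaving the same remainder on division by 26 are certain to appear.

27

The 26 residue classes mod 26 are the pigeonholes.
With 26 integers one could put 1 in each residue class and have no class reach 2.
The 27th integer pushes some class to 2, so 26·1 + 1 = 27.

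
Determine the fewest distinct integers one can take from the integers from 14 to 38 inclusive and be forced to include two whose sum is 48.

16

Two chosen integers sum to 48 exactly when both halves of some pair {x, 48−x} with 14 ≤ x ≤ 48−x ≤ 34 are chosen — 10 such pairs.
The remaining 5 elements (those with no distinct partner in range) can never complete a 48-sum, so the worst case takes all of them and one from each pair: 5 + 10 = 15.
The 16th integer has to be the second member of some pair, so 15 + 1 = 16.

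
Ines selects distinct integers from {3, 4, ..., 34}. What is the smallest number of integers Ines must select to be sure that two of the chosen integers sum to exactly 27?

Group the elements by complementary pair {x, 27−x}: {3,24}, {4,23}, {5,22}, …, giving 11 two-element pairs and 10 integers whose partner 27−x falls outside [3,34].
Pigeonhole: treating each of those 21 groups as a pigeonhole, one can pick one integer per group — 21 integers — with no two summing to 27.
The 22nd integer lands in an occupied pair, forcing a sum of 27.

22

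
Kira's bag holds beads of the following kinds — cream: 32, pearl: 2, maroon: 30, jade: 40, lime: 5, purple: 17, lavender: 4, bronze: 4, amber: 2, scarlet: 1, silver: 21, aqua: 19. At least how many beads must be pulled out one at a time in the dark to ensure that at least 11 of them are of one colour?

79

The 12 colours are the holes; the beads drawn are the pigeons.
To avoid 11 of any one colour, the worst case takes at most 10 of each colour, or every bead of a colour that has fewer than 10.
That gives 10 + 2 + 10 + 10 + 5 + 10 + 4 + 4 + 2 + 1 + 10 + 10 = 78 beads with no colour reaching 11.
The next bead forces some colour to 11, so 78 + 1 = 79.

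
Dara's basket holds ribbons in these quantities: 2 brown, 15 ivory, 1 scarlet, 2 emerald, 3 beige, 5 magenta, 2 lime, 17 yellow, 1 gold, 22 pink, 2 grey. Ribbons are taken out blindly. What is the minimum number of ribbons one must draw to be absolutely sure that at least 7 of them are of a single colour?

37

Put each drawn ribbon into a box by colour. The largest draw with every box below 7 takes min(count, 6) from each colour; colours with fewer than 6 contribute all they have.
Σ min(cᵢ, 6) = 2 + 6 + 1 + 2 + 3 + 5 + 2 + 6 + 1 + 6 + 2 = 36.
Draw number 36 + 1 = 37 must push one box to 7.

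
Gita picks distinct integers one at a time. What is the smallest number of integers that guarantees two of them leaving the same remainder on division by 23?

24

By the pigeonhole principle, the 23 residue classes mod 23 are the pigeonholes.
With 23 integers one could put 1 in each residue class and have no class reach 2.
The 24th integer pushes some class to 2, so 23·1 + 1 = 24.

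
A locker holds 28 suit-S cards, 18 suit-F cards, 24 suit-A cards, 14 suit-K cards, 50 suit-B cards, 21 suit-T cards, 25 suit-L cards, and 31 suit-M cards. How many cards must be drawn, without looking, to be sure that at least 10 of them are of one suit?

73

The 8 suits are the holes; the cards drawn are the pigeons.
To avoid 10 of any one suit, the worst case takes at most 9 of each suit.
That gives 9 + 9 + 9 + 9 + 9 + 9 + 9 + 9 = 72 cards with no suit reaching 10.
The next card forces some suit to 10, so 72 + 1 = 73.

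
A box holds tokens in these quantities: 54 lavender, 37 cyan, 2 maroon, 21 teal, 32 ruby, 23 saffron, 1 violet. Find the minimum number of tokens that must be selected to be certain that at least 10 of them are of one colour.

By pigeonhole, put each drawn token into a box by colour. The largest draw with every box below 10 takes min(count, 9) from each colour; colours with fewer than 9 contribute all they have.
Σ min(cᵢ, 9) = 9 + 9 + 2 + 9 + 9 + 9 + 1 = 48.
Draw number 48 + 1 = 49 must push one box to 10.

49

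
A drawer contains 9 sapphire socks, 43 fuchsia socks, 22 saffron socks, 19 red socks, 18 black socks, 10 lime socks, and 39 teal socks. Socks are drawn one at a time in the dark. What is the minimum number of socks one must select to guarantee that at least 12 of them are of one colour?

Pigeonhole: put each drawn sock into a box by colour. The largest draw with every box below 12 takes min(count, 11) from each colour; colours with fewer than 11 contribute all they have.
Σ min(cᵢ, 11) = 9 + 11 + 11 + 11 + 11 + 10 + 11 = 74.
Draw number 74 + 1 = 75 must push one box to 12.

75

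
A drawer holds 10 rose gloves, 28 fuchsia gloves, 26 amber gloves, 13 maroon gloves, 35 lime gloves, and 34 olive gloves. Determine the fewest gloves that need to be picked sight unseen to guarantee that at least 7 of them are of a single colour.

Put each drawn glove into a box by colour. The largest draw with every box below 7 takes min(count, 6) from each colour.
Σ min(cᵢ, 6) = 6 + 6 + 6 + 6 + 6 + 6 = 36.
Draw number 36 + 1 = 37 must push one box to 7.

37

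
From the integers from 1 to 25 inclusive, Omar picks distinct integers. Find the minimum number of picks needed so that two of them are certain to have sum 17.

18

Group the elements by complementary pair {x, 17−x}: {1,16}, {2,15}, {3,14}, …, giving 8 two-element pairs and 9 integers whose partner 17−x falls outside [1,25].
By the pigeonhole principle, treating each of those 17 groups as a pigeonhole, one can pick one integer per group — 17 integers — with no two summing to 17.
The 18th integer lands in an occupied pair, forcing a sum of 17.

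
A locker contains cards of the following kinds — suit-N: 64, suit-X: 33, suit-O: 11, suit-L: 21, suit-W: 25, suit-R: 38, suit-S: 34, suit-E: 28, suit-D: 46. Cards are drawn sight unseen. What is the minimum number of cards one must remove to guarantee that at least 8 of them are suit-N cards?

244

In the worst case for collecting suit-N cards, every non-suit-N card comes out first.
There are 33 + 11 + 21 + 25 + 38 + 34 + 28 + 46 = 236 non-suit-N cards altogether.
After those, each further card must be suit-N, so 236 + 8 = 244 draws guarantee 8 suit-N cards.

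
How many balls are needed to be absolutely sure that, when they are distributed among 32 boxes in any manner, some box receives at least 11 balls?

With 320 balls one could put exactly 10 in each of the 32 boxes, and no box would reach 11.
One more ball must land in a box that already has 10, giving it 11.
So 32 × 10 + 1 = 321 balls are required.

321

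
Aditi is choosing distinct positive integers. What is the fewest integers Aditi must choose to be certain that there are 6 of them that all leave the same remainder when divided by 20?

101

The 20 residue classes mod 20 are the pigeonholes.
With 100 integers one could put 5 in each residue class and have no class reach 6.
The 101st integer pushes some class to 6, so 20·5 + 1 = 101.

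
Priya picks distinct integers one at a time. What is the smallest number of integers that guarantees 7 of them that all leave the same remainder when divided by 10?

61

By pigeonhole, the 10 residue classes mod 10 are the pigeonholes.
With 60 integers one could put 6 in each residue class and have no class reach 7.
The 61st integer pushes some class to 7, so 10·6 + 1 = 61.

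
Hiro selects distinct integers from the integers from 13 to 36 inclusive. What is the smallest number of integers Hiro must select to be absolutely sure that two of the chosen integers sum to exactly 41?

17

Two chosen integers sum to 41 exactly when both halves of some pair {x, 41−x} with 13 ≤ x ≤ 41−x ≤ 28 are chosen — 8 such pairs.
The remaining 8 elements (those with no distinct partner in range) can never complete a 41-sum, so the worst case takes all of them and one from each pair: 8 + 8 = 16.
Pigeonhole: the 17th integer has to be the second member of some pair, so 16 + 1 = 17.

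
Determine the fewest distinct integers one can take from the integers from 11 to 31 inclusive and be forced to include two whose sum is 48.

15

Group the elements by complementary pair {x, 48−x}: {17,31}, {18,30}, {19,29}, …, giving 7 two-element pairs, the single value 24 (it cannot pair with itself since the integers are distinct), and 6 integers whose partner 48−x falls outside [11,31].
By the pigeonhole principle, treating each of those 14 groups as a pigeonhole, one can pick one integer per group — 14 integers — with no two summing to 48.
The 15th integer lands in an occupied pair, forcing a sum of 48.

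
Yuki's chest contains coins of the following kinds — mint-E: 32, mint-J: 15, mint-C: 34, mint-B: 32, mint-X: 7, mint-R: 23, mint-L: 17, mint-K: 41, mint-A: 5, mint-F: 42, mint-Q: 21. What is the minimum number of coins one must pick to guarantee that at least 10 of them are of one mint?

By the pigeonhole principle, put each drawn coin into a box by mint. The largest draw with every box below 10 takes min(count, 9) from each mint; mints with fewer than 9 contribute all they have.
Σ min(cᵢ, 9) = 9 + 9 + 9 + 9 + 7 + 9 + 9 + 9 + 5 + 9 + 9 = 93.
Draw number 93 + 1 = 94 must push one box to 10.

94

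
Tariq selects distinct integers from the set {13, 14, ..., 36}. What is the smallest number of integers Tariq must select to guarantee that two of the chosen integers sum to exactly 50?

14

A set avoiding the sum 50 can contain at most one of each pair {x, 50−x}, plus the 2 elements whose complement lies outside the range or equal to its own complement.
The integers 13, …, 25 (13 of them) are such a set: any two sum to at least 13+14 = 27 and at most 24+25 = 49 < 50.
By the pigeonhole principle, any 14th integer completes one of the 11 pairs, so 14 choices force a sum of 50.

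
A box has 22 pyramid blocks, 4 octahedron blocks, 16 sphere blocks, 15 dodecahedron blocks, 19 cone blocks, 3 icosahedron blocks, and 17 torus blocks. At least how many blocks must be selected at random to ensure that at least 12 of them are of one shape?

Pigeonhole: the 7 shapes are the holes; the blocks drawn are the pigeons.
To avoid 12 of any one shape, the worst case takes at most 11 of each shape, or every block of a shape that has fewer than 11.
That gives 11 + 4 + 11 + 11 + 11 + 3 + 11 = 62 blocks with no shape reaching 12.
The next block forces some shape to 12, so 62 + 1 = 63.

63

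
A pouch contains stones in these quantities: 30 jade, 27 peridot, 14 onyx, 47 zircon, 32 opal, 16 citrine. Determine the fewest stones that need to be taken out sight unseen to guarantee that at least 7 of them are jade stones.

In the worst case for collecting jade stones, every non-jade stone comes out first.
There are 27 + 14 + 47 + 32 + 16 = 136 non-jade stones altogether.
After those, each further stone must be jade, so 136 + 7 = 143 draws guarantee 7 jade stones.

143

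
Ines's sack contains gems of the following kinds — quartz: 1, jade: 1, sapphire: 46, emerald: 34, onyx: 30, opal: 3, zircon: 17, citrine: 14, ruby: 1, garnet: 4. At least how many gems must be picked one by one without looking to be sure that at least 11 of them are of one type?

61

By pigeonhole, put each drawn gem into a box by type. The largest draw with every box below 11 takes min(count, 10) from each type; types with fewer than 10 contribute all they have.
Σ min(cᵢ, 10) = 1 + 1 + 10 + 10 + 10 + 3 + 10 + 10 + 1 + 4 = 60.
Draw number 60 + 1 = 61 must push one box to 11.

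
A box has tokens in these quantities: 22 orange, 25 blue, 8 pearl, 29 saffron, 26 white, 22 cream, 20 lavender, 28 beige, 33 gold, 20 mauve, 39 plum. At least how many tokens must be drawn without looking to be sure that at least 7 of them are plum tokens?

In the worst case for collecting plum tokens, every non-plum token comes out first.
There are 22 + 25 + 8 + 29 + 26 + 22 + 20 + 28 + 33 + 20 = 233 non-plum tokens altogether.
After those, each further token must be plum, so 233 + 7 = 240 draws guarantee 7 plum tokens.

240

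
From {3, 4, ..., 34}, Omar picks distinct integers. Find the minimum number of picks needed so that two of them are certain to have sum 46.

A set avoiding the sum 46 can contain at most one of each pair {x, 46−x}, plus the 10 elements whose complement lies outside the range or equal to its own complement.
The integers 3, …, 23 (21 of them) are such a set: any two sum to at least 3+4 = 7 and at most 22+23 = 45 < 46.
Any 22nd integer completes one of the 11 pairs, so 22 choices force a sum of 46.

22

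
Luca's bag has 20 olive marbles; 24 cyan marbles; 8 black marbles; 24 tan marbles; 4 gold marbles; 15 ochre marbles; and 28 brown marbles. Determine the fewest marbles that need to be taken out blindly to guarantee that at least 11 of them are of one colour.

63

Put each drawn marble into a box by colour. The largest draw with every box below 11 takes min(count, 10) from each colour; colours with fewer than 10 contribute all they have.
Σ min(cᵢ, 10) = 10 + 10 + 8 + 10 + 4 + 10 + 10 = 62.
Draw number 62 + 1 = 63 must push one box to 11.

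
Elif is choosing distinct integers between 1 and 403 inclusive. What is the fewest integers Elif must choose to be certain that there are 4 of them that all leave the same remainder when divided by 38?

By the pigeonhole principle, the 38 residue classes mod 38 are the pigeonholes.
With 114 integers one could put 3 in each residue class and have no class reach 4.
The 115th integer pushes some class to 4, so 38·3 + 1 = 115.

115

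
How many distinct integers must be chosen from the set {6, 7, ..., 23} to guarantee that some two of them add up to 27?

Group the elements by complementary pair {x, 27−x}: {6,21}, {7,20}, {8,19}, …, giving 8 two-element pairs and 2 integers whose partner 27−x falls outside [6,23].
Treating each of those 10 groups as a pigeonhole, one can pick one integer per group — 10 integers — with no two summing to 27.
The 11th integer lands in an occupied pair, forcing a sum of 27.

11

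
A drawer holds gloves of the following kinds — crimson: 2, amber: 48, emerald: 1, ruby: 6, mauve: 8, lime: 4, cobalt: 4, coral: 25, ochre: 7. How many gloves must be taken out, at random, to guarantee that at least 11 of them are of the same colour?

An adversary could hand out at most 10 gloves per colour (7 colours run out sooner): 2 + 10 + 1 + 6 + 8 + 4 + 4 + 10 + 7 = 52 gloves and still no colour has 11.
One more glove lands in a colour already at 10, so 53 draws are enough and 52 are not.

53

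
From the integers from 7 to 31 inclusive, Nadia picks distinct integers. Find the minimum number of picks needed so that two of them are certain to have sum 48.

Two chosen integers sum to 48 exactly when both halves of some pair {x, 48−x} with 17 ≤ x ≤ 48−x ≤ 31 are chosen — 7 such pairs.
The remaining 11 elements (those with no distinct partner in range) can never complete a 48-sum, so the worst case takes all of them and one from each pair: 11 + 7 = 18.
Pigeonhole: the 19th integer has to be the second member of some pair, so 18 + 1 = 19.

19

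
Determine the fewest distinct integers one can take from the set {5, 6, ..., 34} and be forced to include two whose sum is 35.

Two chosen integers sum to 35 exactly when both halves of some pair {x, 35−x} with 5 ≤ x ≤ 35−x ≤ 30 are chosen — 13 such pairs.
The remaining 4 elements (those with no distinct partner in range) can never complete a 35-sum, so the worst case takes all of them and one from each pair: 4 + 13 = 17.
The 18th integer has to be the second member of some pair, so 17 + 1 = 18.

18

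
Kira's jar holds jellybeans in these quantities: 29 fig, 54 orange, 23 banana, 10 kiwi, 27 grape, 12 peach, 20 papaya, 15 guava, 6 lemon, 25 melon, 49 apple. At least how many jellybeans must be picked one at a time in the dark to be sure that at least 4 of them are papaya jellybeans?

254

In the worst case for collecting papaya jellybeans, every non-papaya jellybean comes out first.
There are 29 + 54 + 23 + 10 + 27 + 12 + 15 + 6 + 25 + 49 = 250 non-papaya jellybeans altogether.
After those, each further jellybean must be papaya, so 250 + 4 = 254 draws guarantee 4 papaya jellybeans.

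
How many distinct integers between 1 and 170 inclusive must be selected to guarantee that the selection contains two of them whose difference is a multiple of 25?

26

Integers whose pairwise differences are multiples of 25 are exactly those sharing a remainder mod 25. The 25 residue classes mod 25 are the pigeonholes.
With 25 integers one could put 1 in each residue class and have no class reach 2.
The 26th integer pushes some class to 2, so 25·1 + 1 = 26.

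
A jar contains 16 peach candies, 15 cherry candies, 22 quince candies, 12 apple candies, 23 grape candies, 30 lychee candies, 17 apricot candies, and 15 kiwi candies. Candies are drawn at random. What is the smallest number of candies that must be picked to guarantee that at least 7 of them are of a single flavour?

49

An adversary could hand out at most 6 candies per flavour: 6 + 6 + 6 + 6 + 6 + 6 + 6 + 6 = 48 candies and still no flavour has 7.
One more candy lands in a flavour already at 6, so 49 draws are enough and 48 are not.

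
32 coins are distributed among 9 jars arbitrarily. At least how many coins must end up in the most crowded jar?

By the pigeonhole principle, the 9 jars are the holes and the 32 coins are the pigeons.
If every jar held at most 3 coins, the total would be at most 9 × 3 = 27, which is less than 32.
So some jar holds at least ⌈32/9⌉ = 4 coins.

4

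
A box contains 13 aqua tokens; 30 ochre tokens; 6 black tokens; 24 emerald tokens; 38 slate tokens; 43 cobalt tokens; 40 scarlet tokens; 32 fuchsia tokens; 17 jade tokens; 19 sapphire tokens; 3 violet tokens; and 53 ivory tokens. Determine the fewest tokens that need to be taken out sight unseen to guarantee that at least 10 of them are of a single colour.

The 12 colours are the holes; the tokens drawn are the pigeons.
To avoid 10 of any one colour, the worst case takes at most 9 of each colour, or every token of a colour that has fewer than 9.
That gives 9 + 9 + 6 + 9 + 9 + 9 + 9 + 9 + 9 + 9 + 3 + 9 = 99 tokens with no colour reaching 10.
The next token forces some colour to 10, so 99 + 1 = 100.

100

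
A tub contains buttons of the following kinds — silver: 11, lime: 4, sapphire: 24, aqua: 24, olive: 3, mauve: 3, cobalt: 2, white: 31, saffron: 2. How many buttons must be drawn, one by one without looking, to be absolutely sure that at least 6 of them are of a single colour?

An adversary could hand out at most 5 buttons per colour (5 colours run out sooner): 5 + 4 + 5 + 5 + 3 + 3 + 2 + 5 + 2 = 34 buttons and still no colour has 6.
By the pigeonhole principle, one more button lands in a colour already at 5, so 35 draws are enough and 34 are not.

35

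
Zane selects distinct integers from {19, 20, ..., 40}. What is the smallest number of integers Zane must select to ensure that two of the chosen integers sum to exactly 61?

A set avoiding the sum 61 can contain at most one of each pair {x, 61−x}, plus the 2 elements whose complement lies outside the range.
The integers 19, …, 30 (12 of them) are such a set: any two sum to at least 19+20 = 39 and at most 29+30 = 59 < 61.
Pigeonhole: any 13th integer completes one of the 10 pairs, so 13 choices force a sum of 61.

13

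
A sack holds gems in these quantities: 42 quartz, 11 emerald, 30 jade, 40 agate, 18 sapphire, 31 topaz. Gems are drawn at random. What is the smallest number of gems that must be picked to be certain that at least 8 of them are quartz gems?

138

In the worst case for collecting quartz gems, every non-quartz gem comes out first.
There are 11 + 30 + 40 + 18 + 31 = 130 non-quartz gems altogether.
After those, each further gem must be quartz, so 130 + 8 = 138 draws guarantee 8 quartz gems.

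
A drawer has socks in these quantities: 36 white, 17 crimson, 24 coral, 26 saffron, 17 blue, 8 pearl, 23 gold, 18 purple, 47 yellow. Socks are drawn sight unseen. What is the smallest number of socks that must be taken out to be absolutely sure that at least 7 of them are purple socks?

In the worst case for collecting purple socks, every non-purple sock comes out first.
There are 36 + 17 + 24 + 26 + 17 + 8 + 23 + 47 = 198 non-purple socks altogether.
After those, each further sock must be purple, so 198 + 7 = 205 draws guarantee 7 purple socks.

205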